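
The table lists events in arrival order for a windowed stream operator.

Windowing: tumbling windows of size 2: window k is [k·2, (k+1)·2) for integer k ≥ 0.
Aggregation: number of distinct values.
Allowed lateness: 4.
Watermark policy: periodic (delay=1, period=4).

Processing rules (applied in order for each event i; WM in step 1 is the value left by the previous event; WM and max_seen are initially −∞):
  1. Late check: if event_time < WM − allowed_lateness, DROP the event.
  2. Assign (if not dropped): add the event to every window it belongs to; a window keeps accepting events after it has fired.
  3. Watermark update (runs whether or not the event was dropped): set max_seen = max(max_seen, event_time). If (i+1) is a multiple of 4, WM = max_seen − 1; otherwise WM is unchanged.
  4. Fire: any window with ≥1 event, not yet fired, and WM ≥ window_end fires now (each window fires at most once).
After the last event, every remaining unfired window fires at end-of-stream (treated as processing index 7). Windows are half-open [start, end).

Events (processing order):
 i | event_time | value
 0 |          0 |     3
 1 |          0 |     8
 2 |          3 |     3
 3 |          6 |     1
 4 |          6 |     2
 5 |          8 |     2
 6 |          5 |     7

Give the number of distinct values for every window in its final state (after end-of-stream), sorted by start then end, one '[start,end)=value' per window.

[0,2)=2 [2,4)=1 [4,6)=1 [6,8)=2 [8,10)=1

i=0 t=0 v=3: → [0,2); WM=−∞
i=1 t=0 v=8: → [0,2); WM=−∞
i=2 t=3 v=3: → [2,4); WM=−∞
i=3 t=6 v=1: → [6,8); WM=5; [0,2) fires=2 [2,4) fires=1
i=4 t=6 v=2: → [6,8); WM=5
i=5 t=8 v=2: → [8,10); WM=5
i=6 t=5 v=7: → [4,6); WM=5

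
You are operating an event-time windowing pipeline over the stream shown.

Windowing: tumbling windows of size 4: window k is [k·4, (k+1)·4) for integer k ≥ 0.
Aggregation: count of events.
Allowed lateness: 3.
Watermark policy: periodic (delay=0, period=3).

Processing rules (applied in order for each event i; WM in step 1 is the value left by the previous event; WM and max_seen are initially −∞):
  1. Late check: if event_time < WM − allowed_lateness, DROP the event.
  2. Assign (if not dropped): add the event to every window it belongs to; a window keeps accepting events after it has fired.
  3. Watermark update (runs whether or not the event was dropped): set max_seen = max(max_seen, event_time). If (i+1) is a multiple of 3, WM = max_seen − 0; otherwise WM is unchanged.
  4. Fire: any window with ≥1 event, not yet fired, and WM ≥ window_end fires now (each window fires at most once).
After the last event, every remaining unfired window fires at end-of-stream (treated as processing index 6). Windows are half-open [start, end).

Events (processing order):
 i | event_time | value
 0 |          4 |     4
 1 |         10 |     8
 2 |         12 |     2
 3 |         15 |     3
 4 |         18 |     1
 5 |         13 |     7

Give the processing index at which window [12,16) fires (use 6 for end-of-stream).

i=0 t=4 v=4: → [4,8); WM=−∞
i=1 t=10 v=8: → [8,12); WM=−∞
i=2 t=12 v=2: → [12,16); WM=12; [4,8) fires=1 [8,12) fires=1
i=3 t=15 v=3: → [12,16); WM=12
i=4 t=18 v=1: → [16,20); WM=12
i=5 t=13 v=7: → [12,16); WM=18; [12,16) fires=3

5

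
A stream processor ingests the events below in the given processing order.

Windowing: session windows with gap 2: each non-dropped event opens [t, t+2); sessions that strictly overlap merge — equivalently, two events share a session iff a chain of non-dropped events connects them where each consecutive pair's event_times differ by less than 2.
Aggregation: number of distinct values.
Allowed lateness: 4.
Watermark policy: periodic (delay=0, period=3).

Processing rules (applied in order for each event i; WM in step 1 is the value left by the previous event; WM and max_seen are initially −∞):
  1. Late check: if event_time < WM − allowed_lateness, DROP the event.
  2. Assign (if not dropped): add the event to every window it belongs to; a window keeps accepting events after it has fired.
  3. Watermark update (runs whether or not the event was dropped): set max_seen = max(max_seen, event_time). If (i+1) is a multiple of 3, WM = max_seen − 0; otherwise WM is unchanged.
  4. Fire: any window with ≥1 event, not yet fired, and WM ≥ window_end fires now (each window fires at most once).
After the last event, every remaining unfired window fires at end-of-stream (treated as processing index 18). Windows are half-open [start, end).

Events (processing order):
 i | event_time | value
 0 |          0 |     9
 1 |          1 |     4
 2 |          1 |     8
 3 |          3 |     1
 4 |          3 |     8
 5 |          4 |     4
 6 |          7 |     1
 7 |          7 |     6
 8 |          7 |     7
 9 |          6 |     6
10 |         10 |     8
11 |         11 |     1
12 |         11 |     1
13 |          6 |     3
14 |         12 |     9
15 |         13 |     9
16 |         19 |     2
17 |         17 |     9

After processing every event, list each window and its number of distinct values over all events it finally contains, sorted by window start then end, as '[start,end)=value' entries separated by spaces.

i=0 t=0 v=9: → [0,2); WM=−∞
i=1 t=1 v=4: → [0,3); WM=−∞
i=2 t=1 v=8: → [0,3); WM=1
i=3 t=3 v=1: → [3,5); WM=1
i=4 t=3 v=8: → [3,5); WM=1
i=5 t=4 v=4: → [3,6); WM=4
i=6 t=7 v=1: → [7,9); WM=4
i=7 t=7 v=6: → [7,9); WM=4
i=8 t=7 v=7: → [7,9); WM=7
i=9 t=6 v=6: → [6,9); WM=7
i=10 t=10 v=8: → [10,12); WM=7
i=11 t=11 v=1: → [10,13); WM=11
i=12 t=11 v=1: → [10,13); WM=11
i=13 t=6 v=3: DROP (t<11-4); WM=11
i=14 t=12 v=9: → [10,14); WM=12
i=15 t=13 v=9: → [10,15); WM=12
i=16 t=19 v=2: → [19,21); WM=12
i=17 t=17 v=9: → [17,19); WM=19

[0,3)=3 [3,6)=3 [6,9)=3 [10,15)=3 [17,19)=1 [19,21)=1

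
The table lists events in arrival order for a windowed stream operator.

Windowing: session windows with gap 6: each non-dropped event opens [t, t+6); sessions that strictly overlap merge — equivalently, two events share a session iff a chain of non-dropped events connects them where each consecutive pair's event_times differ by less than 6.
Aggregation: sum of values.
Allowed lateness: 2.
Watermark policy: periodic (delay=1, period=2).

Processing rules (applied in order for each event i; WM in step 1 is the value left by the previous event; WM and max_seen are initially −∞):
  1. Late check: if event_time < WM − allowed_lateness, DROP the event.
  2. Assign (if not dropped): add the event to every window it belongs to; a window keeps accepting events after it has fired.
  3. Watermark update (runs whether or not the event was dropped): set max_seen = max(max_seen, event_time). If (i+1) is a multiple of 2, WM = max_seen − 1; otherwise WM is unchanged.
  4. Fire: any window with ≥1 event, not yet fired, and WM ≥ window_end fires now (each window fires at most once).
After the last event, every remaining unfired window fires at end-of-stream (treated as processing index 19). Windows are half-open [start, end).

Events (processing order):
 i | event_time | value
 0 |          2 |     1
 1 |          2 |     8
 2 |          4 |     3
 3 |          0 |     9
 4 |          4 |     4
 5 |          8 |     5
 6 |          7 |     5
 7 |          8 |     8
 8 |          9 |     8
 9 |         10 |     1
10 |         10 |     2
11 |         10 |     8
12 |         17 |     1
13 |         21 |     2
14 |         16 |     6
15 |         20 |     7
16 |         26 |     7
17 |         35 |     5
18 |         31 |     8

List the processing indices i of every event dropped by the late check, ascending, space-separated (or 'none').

14 18

i=0 t=2 v=1: → [2,8); WM=−∞
i=1 t=2 v=8: → [2,8); WM=1
i=2 t=4 v=3: → [2,10); WM=1
i=3 t=0 v=9: → [0,10); WM=3
i=4 t=4 v=4: → [0,10); WM=3
i=5 t=8 v=5: → [0,14); WM=7
i=6 t=7 v=5: → [0,14); WM=7
i=7 t=8 v=8: → [0,14); WM=7
i=8 t=9 v=8: → [0,15); WM=7
i=9 t=10 v=1: → [0,16); WM=9
i=10 t=10 v=2: → [0,16); WM=9
i=11 t=10 v=8: → [0,16); WM=9
i=12 t=17 v=1: → [17,23); WM=9
i=13 t=21 v=2: → [17,27); WM=20
i=14 t=16 v=6: DROP (t<20-2); WM=20
i=15 t=20 v=7: → [17,27); WM=20
i=16 t=26 v=7: → [17,32); WM=20
i=17 t=35 v=5: → [35,41); WM=34
i=18 t=31 v=8: DROP (t<34-2); WM=34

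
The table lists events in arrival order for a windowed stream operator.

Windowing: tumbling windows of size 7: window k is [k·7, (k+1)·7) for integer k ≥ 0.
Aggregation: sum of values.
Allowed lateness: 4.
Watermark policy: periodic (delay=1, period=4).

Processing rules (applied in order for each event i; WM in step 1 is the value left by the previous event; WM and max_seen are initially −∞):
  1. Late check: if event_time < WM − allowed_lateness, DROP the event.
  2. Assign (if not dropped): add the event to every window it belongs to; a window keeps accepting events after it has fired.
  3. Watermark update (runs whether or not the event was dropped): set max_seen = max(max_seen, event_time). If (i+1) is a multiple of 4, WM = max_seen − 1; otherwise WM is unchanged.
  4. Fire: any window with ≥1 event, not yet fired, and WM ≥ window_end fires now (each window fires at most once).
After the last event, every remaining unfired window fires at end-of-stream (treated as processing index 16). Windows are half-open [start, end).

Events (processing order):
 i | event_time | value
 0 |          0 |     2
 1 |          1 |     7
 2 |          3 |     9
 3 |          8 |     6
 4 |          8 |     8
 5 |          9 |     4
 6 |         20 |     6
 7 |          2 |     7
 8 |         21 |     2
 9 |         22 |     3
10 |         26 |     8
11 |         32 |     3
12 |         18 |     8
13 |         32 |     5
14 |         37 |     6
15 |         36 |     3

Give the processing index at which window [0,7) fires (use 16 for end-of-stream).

3

i=0 t=0 v=2: → [0,7); WM=−∞
i=1 t=1 v=7: → [0,7); WM=−∞
i=2 t=3 v=9: → [0,7); WM=−∞
i=3 t=8 v=6: → [7,14); WM=7; [0,7) fires=18
i=4 t=8 v=8: → [7,14); WM=7
i=5 t=9 v=4: → [7,14); WM=7
i=6 t=20 v=6: → [14,21); WM=7
i=7 t=2 v=7: DROP (t<7-4); WM=19; [7,14) fires=18
i=8 t=21 v=2: → [21,28); WM=19
i=9 t=22 v=3: → [21,28); WM=19
i=10 t=26 v=8: → [21,28); WM=19
i=11 t=32 v=3: → [28,35); WM=31; [14,21) fires=6 [21,28) fires=13
i=12 t=18 v=8: DROP (t<31-4); WM=31
i=13 t=32 v=5: → [28,35); WM=31
i=14 t=37 v=6: → [35,42); WM=31
i=15 t=36 v=3: → [35,42); WM=36; [28,35) fires=8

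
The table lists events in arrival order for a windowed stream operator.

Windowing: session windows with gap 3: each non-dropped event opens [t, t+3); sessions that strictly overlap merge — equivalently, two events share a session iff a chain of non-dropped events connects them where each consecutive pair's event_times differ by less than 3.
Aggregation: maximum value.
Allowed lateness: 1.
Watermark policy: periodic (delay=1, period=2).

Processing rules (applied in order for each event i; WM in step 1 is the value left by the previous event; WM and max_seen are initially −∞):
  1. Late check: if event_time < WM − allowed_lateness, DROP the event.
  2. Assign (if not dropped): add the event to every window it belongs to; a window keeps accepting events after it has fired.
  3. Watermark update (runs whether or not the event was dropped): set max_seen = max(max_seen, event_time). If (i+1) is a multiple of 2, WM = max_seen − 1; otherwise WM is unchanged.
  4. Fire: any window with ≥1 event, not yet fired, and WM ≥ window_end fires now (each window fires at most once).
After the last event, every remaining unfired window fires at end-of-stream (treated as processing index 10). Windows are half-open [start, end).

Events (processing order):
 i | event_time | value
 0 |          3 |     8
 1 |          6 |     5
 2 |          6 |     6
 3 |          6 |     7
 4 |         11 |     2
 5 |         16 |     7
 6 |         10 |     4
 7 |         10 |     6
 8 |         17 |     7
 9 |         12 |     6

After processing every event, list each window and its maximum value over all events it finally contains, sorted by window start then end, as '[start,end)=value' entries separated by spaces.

[3,6)=8 [6,9)=7 [11,14)=2 [16,20)=7

i=0 t=3 v=8: → [3,6); WM=−∞
i=1 t=6 v=5: → [6,9); WM=5
i=2 t=6 v=6: → [6,9); WM=5
i=3 t=6 v=7: → [6,9); WM=5
i=4 t=11 v=2: → [11,14); WM=5
i=5 t=16 v=7: → [16,19); WM=15
i=6 t=10 v=4: DROP (t<15-1); WM=15
i=7 t=10 v=6: DROP (t<15-1); WM=15
i=8 t=17 v=7: → [16,20); WM=15
i=9 t=12 v=6: DROP (t<15-1); WM=16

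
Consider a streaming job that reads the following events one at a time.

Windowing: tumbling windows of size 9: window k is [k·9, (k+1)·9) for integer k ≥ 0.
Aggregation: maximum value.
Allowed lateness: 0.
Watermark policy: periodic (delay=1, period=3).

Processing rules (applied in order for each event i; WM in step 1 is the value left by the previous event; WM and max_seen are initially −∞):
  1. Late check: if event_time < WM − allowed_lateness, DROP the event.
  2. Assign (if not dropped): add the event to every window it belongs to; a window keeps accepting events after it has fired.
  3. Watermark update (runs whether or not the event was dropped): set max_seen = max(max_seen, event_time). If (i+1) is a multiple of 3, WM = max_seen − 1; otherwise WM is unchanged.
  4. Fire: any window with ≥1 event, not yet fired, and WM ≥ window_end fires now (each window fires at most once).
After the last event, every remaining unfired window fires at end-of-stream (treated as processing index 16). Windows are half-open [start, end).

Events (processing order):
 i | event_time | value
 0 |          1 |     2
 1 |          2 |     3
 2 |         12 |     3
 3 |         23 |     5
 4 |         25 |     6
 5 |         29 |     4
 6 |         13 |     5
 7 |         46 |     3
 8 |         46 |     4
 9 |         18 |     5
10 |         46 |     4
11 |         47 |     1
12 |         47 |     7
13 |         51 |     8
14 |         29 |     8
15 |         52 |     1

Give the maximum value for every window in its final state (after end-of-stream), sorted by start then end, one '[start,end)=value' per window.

i=0 t=1 v=2: → [0,9); WM=−∞
i=1 t=2 v=3: → [0,9); WM=−∞
i=2 t=12 v=3: → [9,18); WM=11; [0,9) fires=3
i=3 t=23 v=5: → [18,27); WM=11
i=4 t=25 v=6: → [18,27); WM=11
i=5 t=29 v=4: → [27,36); WM=28; [9,18) fires=3 [18,27) fires=6
i=6 t=13 v=5: DROP (t<28-0); WM=28
i=7 t=46 v=3: → [45,54); WM=28
i=8 t=46 v=4: → [45,54); WM=45; [27,36) fires=4
i=9 t=18 v=5: DROP (t<45-0); WM=45
i=10 t=46 v=4: → [45,54); WM=45
i=11 t=47 v=1: → [45,54); WM=46
i=12 t=47 v=7: → [45,54); WM=46
i=13 t=51 v=8: → [45,54); WM=46
i=14 t=29 v=8: DROP (t<46-0); WM=50
i=15 t=52 v=1: → [45,54); WM=50

[0,9)=3 [9,18)=3 [18,27)=6 [27,36)=4 [45,54)=8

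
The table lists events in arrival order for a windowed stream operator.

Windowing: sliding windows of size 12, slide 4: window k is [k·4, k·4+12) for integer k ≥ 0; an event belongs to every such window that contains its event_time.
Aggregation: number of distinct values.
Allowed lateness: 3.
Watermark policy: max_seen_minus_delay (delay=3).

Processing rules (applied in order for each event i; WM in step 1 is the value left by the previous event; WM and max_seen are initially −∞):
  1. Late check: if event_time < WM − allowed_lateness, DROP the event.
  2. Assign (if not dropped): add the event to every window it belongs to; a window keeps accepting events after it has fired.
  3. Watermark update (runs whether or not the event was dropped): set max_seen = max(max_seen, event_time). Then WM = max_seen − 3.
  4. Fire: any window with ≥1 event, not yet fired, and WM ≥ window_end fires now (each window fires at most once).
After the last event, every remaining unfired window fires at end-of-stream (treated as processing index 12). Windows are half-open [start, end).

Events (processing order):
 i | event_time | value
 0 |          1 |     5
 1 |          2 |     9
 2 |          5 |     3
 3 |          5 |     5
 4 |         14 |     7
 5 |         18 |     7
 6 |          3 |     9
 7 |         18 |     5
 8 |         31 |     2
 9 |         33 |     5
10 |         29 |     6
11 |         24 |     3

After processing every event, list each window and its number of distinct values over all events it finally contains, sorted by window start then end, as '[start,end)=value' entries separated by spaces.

i=0 t=1 v=5: → [0,12); WM=-2
i=1 t=2 v=9: → [0,12); WM=-1
i=2 t=5 v=3: → [4,16),[0,12); WM=2
i=3 t=5 v=5: → [4,16),[0,12); WM=2
i=4 t=14 v=7: → [12,24),[8,20),[4,16); WM=11
i=5 t=18 v=7: → [16,28),[12,24),[8,20); WM=15; [0,12) fires=3
i=6 t=3 v=9: DROP (t<15-3); WM=15
i=7 t=18 v=5: → [16,28),[12,24),[8,20); WM=15
i=8 t=31 v=2: → [28,40),[24,36),[20,32); WM=28; [4,16) fires=3 [8,20) fires=2 [12,24) fires=2 [16,28) fires=2
i=9 t=33 v=5: → [32,44),[28,40),[24,36); WM=30
i=10 t=29 v=6: → [28,40),[24,36),[20,32); WM=30
i=11 t=24 v=3: DROP (t<30-3); WM=30

[0,12)=3 [4,16)=3 [8,20)=2 [12,24)=2 [16,28)=2 [20,32)=2 [24,36)=3 [28,40)=3 [32,44)=1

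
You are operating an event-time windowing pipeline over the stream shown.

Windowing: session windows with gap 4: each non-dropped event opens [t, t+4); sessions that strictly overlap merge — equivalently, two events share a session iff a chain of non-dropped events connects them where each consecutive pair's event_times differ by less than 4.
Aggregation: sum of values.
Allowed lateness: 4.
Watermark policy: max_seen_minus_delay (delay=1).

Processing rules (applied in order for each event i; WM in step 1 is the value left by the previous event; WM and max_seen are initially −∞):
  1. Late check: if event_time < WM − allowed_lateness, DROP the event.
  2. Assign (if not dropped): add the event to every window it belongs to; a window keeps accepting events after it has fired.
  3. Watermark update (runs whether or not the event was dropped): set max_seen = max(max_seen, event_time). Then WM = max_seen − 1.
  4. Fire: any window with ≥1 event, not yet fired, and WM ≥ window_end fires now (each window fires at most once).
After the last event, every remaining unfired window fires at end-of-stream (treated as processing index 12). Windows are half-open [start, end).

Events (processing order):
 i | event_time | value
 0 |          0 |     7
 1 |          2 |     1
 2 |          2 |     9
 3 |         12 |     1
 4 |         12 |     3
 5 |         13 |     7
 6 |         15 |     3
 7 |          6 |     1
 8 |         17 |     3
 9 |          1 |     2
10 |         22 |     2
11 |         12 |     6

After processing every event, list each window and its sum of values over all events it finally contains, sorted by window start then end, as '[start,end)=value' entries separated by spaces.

i=0 t=0 v=7: → [0,4); WM=-1
i=1 t=2 v=1: → [0,6); WM=1
i=2 t=2 v=9: → [0,6); WM=1
i=3 t=12 v=1: → [12,16); WM=11
i=4 t=12 v=3: → [12,16); WM=11
i=5 t=13 v=7: → [12,17); WM=12
i=6 t=15 v=3: → [12,19); WM=14
i=7 t=6 v=1: DROP (t<14-4); WM=14
i=8 t=17 v=3: → [12,21); WM=16
i=9 t=1 v=2: DROP (t<16-4); WM=16
i=10 t=22 v=2: → [22,26); WM=21
i=11 t=12 v=6: DROP (t<21-4); WM=21

[0,6)=17 [12,21)=17 [22,26)=2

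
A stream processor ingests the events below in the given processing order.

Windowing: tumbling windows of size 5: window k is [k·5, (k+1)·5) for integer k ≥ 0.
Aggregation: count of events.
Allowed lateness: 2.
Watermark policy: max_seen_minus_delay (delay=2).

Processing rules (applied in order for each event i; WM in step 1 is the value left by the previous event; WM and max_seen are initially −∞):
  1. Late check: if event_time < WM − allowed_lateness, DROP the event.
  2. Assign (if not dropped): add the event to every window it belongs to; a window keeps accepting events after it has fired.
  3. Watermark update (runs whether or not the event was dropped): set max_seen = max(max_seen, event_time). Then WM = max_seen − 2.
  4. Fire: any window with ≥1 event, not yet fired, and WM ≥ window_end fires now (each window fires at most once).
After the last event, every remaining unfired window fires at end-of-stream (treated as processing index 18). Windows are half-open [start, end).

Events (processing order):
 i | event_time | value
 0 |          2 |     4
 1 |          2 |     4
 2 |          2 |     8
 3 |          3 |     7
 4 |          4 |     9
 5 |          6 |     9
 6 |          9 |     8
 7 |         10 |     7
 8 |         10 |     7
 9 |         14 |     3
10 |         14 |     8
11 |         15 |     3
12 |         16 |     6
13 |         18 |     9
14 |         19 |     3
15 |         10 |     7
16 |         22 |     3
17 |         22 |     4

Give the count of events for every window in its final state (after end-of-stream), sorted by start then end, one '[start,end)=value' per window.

i=0 t=2 v=4: → [0,5); WM=0
i=1 t=2 v=4: → [0,5); WM=0
i=2 t=2 v=8: → [0,5); WM=0
i=3 t=3 v=7: → [0,5); WM=1
i=4 t=4 v=9: → [0,5); WM=2
i=5 t=6 v=9: → [5,10); WM=4
i=6 t=9 v=8: → [5,10); WM=7; [0,5) fires=5
i=7 t=10 v=7: → [10,15); WM=8
i=8 t=10 v=7: → [10,15); WM=8
i=9 t=14 v=3: → [10,15); WM=12; [5,10) fires=2
i=10 t=14 v=8: → [10,15); WM=12
i=11 t=15 v=3: → [15,20); WM=13
i=12 t=16 v=6: → [15,20); WM=14
i=13 t=18 v=9: → [15,20); WM=16; [10,15) fires=4
i=14 t=19 v=3: → [15,20); WM=17
i=15 t=10 v=7: DROP (t<17-2); WM=17
i=16 t=22 v=3: → [20,25); WM=20; [15,20) fires=4
i=17 t=22 v=4: → [20,25); WM=20

[0,5)=5 [5,10)=2 [10,15)=4 [15,20)=4 [20,25)=2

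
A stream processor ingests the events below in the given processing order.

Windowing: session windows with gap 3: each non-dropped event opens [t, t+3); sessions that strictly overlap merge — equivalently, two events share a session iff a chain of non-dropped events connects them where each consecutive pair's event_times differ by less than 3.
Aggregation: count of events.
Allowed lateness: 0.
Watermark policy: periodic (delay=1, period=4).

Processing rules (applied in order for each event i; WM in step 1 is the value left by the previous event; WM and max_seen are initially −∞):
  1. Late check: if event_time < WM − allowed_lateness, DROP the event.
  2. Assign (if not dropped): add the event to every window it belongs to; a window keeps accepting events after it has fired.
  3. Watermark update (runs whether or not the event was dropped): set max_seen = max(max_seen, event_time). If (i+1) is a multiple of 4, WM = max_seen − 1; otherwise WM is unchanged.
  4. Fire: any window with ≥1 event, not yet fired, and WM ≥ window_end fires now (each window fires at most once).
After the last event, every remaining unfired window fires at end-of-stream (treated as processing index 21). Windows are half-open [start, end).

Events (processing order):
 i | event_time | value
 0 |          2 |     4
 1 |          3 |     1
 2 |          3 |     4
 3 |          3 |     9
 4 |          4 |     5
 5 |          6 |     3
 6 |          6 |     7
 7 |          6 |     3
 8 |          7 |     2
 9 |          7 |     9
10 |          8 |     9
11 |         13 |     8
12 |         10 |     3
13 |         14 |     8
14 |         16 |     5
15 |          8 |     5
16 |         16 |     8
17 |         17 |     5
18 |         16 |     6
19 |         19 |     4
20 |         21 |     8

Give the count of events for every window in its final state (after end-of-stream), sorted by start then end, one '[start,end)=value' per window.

[2,11)=11 [13,24)=8

i=0 t=2 v=4: → [2,5); WM=−∞
i=1 t=3 v=1: → [2,6); WM=−∞
i=2 t=3 v=4: → [2,6); WM=−∞
i=3 t=3 v=9: → [2,6); WM=2
i=4 t=4 v=5: → [2,7); WM=2
i=5 t=6 v=3: → [2,9); WM=2
i=6 t=6 v=7: → [2,9); WM=2
i=7 t=6 v=3: → [2,9); WM=5
i=8 t=7 v=2: → [2,10); WM=5
i=9 t=7 v=9: → [2,10); WM=5
i=10 t=8 v=9: → [2,11); WM=5
i=11 t=13 v=8: → [13,16); WM=12
i=12 t=10 v=3: DROP (t<12-0); WM=12
i=13 t=14 v=8: → [13,17); WM=12
i=14 t=16 v=5: → [13,19); WM=12
i=15 t=8 v=5: DROP (t<12-0); WM=15
i=16 t=16 v=8: → [13,19); WM=15
i=17 t=17 v=5: → [13,20); WM=15
i=18 t=16 v=6: → [13,20); WM=15
i=19 t=19 v=4: → [13,22); WM=18
i=20 t=21 v=8: → [13,24); WM=18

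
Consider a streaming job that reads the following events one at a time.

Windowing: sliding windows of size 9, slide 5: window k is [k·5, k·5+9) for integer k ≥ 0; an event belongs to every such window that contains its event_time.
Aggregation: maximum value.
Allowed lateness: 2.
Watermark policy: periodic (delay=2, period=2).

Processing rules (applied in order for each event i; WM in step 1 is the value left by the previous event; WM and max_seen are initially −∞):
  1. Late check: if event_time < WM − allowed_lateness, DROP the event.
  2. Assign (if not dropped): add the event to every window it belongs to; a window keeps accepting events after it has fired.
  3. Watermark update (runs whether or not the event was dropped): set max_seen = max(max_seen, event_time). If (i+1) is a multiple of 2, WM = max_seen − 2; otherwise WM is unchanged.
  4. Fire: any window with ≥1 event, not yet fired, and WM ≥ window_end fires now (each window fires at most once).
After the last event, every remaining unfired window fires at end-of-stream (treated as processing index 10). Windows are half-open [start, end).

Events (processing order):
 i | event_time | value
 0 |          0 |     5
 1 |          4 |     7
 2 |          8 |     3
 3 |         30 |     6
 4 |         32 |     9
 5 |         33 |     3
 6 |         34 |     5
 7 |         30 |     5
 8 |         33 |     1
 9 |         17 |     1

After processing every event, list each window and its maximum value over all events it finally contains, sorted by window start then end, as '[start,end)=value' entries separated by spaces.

i=0 t=0 v=5: → [0,9); WM=−∞
i=1 t=4 v=7: → [0,9); WM=2
i=2 t=8 v=3: → [5,14),[0,9); WM=2
i=3 t=30 v=6: → [30,39),[25,34); WM=28; [0,9) fires=7 [5,14) fires=3
i=4 t=32 v=9: → [30,39),[25,34); WM=28
i=5 t=33 v=3: → [30,39),[25,34); WM=31
i=6 t=34 v=5: → [30,39); WM=31
i=7 t=30 v=5: → [30,39),[25,34); WM=32
i=8 t=33 v=1: → [30,39),[25,34); WM=32
i=9 t=17 v=1: DROP (t<32-2); WM=32

[0,9)=7 [5,14)=3 [25,34)=9 [30,39)=9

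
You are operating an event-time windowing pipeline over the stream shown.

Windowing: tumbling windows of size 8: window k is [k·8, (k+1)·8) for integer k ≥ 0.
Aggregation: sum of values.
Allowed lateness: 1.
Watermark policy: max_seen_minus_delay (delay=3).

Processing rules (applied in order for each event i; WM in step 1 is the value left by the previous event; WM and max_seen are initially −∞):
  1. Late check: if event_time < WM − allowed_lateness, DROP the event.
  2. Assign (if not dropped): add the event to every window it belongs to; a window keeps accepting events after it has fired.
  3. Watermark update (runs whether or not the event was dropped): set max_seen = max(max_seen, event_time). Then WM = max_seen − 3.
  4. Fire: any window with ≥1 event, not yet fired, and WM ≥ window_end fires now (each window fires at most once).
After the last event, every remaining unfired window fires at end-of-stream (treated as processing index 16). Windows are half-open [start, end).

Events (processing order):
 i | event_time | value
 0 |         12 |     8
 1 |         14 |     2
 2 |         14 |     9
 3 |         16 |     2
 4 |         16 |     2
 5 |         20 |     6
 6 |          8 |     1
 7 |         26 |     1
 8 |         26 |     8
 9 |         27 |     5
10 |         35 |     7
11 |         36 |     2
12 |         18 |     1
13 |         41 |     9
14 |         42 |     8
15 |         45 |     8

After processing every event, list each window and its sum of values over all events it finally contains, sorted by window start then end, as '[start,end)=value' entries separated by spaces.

[8,16)=19 [16,24)=10 [24,32)=14 [32,40)=9 [40,48)=25

i=0 t=12 v=8: → [8,16); WM=9
i=1 t=14 v=2: → [8,16); WM=11
i=2 t=14 v=9: → [8,16); WM=11
i=3 t=16 v=2: → [16,24); WM=13
i=4 t=16 v=2: → [16,24); WM=13
i=5 t=20 v=6: → [16,24); WM=17; [8,16) fires=19
i=6 t=8 v=1: DROP (t<17-1); WM=17
i=7 t=26 v=1: → [24,32); WM=23
i=8 t=26 v=8: → [24,32); WM=23
i=9 t=27 v=5: → [24,32); WM=24; [16,24) fires=10
i=10 t=35 v=7: → [32,40); WM=32; [24,32) fires=14
i=11 t=36 v=2: → [32,40); WM=33
i=12 t=18 v=1: DROP (t<33-1); WM=33
i=13 t=41 v=9: → [40,48); WM=38
i=14 t=42 v=8: → [40,48); WM=39
i=15 t=45 v=8: → [40,48); WM=42; [32,40) fires=9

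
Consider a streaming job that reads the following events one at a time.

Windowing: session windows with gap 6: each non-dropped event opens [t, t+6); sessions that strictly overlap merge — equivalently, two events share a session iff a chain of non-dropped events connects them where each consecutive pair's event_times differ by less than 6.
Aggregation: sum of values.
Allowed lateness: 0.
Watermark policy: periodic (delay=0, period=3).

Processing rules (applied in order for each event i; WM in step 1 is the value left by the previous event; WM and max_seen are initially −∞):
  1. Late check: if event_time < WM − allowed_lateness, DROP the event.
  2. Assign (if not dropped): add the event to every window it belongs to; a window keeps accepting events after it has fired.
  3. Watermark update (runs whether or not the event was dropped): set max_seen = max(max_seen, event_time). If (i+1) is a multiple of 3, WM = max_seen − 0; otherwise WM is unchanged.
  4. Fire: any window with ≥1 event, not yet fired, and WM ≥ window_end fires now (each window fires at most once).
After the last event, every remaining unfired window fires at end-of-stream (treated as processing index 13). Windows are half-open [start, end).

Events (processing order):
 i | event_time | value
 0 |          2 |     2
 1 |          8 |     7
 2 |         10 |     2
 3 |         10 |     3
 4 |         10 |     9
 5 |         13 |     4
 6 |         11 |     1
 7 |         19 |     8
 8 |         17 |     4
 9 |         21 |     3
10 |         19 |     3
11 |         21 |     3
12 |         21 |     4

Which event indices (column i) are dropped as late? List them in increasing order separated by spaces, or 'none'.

6

i=0 t=2 v=2: → [2,8); WM=−∞
i=1 t=8 v=7: → [8,14); WM=−∞
i=2 t=10 v=2: → [8,16); WM=10
i=3 t=10 v=3: → [8,16); WM=10
i=4 t=10 v=9: → [8,16); WM=10
i=5 t=13 v=4: → [8,19); WM=13
i=6 t=11 v=1: DROP (t<13-0); WM=13
i=7 t=19 v=8: → [19,25); WM=13
i=8 t=17 v=4: → [8,25); WM=19
i=9 t=21 v=3: → [8,27); WM=19
i=10 t=19 v=3: → [8,27); WM=19
i=11 t=21 v=3: → [8,27); WM=21
i=12 t=21 v=4: → [8,27); WM=21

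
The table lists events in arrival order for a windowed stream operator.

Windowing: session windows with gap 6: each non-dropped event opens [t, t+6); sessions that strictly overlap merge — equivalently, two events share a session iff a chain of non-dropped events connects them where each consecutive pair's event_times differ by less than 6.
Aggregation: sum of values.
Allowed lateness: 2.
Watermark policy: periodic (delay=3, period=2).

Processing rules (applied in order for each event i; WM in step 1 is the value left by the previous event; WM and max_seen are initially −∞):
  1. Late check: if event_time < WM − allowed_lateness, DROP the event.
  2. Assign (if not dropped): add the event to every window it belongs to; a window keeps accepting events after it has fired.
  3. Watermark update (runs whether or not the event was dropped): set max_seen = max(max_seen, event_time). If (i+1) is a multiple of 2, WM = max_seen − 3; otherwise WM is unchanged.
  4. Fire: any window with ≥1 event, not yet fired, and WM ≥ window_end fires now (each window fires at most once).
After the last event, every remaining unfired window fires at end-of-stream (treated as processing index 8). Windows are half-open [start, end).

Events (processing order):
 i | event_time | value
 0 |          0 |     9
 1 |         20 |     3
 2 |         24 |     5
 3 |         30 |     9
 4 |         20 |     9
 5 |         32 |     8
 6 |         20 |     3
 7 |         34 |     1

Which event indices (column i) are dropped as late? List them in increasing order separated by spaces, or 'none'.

i=0 t=0 v=9: → [0,6); WM=−∞
i=1 t=20 v=3: → [20,26); WM=17
i=2 t=24 v=5: → [20,30); WM=17
i=3 t=30 v=9: → [30,36); WM=27
i=4 t=20 v=9: DROP (t<27-2); WM=27
i=5 t=32 v=8: → [30,38); WM=29
i=6 t=20 v=3: DROP (t<29-2); WM=29
i=7 t=34 v=1: → [30,40); WM=31

4 6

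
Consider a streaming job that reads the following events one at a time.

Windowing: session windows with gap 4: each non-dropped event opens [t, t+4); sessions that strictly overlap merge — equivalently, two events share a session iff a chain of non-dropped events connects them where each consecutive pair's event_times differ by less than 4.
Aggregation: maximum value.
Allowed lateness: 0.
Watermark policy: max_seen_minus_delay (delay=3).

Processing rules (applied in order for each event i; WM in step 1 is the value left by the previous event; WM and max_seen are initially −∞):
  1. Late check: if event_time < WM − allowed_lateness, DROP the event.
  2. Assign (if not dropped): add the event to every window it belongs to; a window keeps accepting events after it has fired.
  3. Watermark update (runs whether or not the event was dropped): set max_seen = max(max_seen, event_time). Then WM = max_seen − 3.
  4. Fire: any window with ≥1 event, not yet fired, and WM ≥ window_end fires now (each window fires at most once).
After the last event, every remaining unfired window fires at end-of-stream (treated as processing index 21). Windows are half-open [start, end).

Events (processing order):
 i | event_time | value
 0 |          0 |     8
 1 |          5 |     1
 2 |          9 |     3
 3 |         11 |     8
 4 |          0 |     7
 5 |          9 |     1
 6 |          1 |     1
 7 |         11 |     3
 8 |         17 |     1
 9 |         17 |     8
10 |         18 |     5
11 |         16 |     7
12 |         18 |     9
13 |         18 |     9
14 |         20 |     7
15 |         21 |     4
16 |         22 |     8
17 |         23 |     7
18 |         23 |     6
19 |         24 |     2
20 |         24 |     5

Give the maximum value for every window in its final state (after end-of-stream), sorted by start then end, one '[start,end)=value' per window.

[0,4)=8 [5,9)=1 [9,15)=8 [16,28)=9

i=0 t=0 v=8: → [0,4); WM=-3
i=1 t=5 v=1: → [5,9); WM=2
i=2 t=9 v=3: → [9,13); WM=6
i=3 t=11 v=8: → [9,15); WM=8
i=4 t=0 v=7: DROP (t<8-0); WM=8
i=5 t=9 v=1: → [9,15); WM=8
i=6 t=1 v=1: DROP (t<8-0); WM=8
i=7 t=11 v=3: → [9,15); WM=8
i=8 t=17 v=1: → [17,21); WM=14
i=9 t=17 v=8: → [17,21); WM=14
i=10 t=18 v=5: → [17,22); WM=15
i=11 t=16 v=7: → [16,22); WM=15
i=12 t=18 v=9: → [16,22); WM=15
i=13 t=18 v=9: → [16,22); WM=15
i=14 t=20 v=7: → [16,24); WM=17
i=15 t=21 v=4: → [16,25); WM=18
i=16 t=22 v=8: → [16,26); WM=19
i=17 t=23 v=7: → [16,27); WM=20
i=18 t=23 v=6: → [16,27); WM=20
i=19 t=24 v=2: → [16,28); WM=21
i=20 t=24 v=5: → [16,28); WM=21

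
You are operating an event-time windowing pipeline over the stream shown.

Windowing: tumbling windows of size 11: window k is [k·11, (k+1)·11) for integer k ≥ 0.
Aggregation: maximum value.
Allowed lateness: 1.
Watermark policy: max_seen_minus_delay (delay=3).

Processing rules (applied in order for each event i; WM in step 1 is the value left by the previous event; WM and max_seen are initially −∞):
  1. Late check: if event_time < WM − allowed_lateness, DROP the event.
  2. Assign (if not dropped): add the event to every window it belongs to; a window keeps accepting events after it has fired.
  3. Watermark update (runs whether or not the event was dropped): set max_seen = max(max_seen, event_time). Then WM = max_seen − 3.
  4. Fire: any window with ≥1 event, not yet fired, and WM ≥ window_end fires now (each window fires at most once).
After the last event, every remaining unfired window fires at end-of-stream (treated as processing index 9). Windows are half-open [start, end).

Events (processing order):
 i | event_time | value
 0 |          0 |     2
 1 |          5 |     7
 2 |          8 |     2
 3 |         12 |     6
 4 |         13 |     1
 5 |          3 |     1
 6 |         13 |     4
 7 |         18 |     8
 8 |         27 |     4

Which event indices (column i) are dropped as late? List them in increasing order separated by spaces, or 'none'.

5

i=0 t=0 v=2: → [0,11); WM=-3
i=1 t=5 v=7: → [0,11); WM=2
i=2 t=8 v=2: → [0,11); WM=5
i=3 t=12 v=6: → [11,22); WM=9
i=4 t=13 v=1: → [11,22); WM=10
i=5 t=3 v=1: DROP (t<10-1); WM=10
i=6 t=13 v=4: → [11,22); WM=10
i=7 t=18 v=8: → [11,22); WM=15; [0,11) fires=7
i=8 t=27 v=4: → [22,33); WM=24; [11,22) fires=8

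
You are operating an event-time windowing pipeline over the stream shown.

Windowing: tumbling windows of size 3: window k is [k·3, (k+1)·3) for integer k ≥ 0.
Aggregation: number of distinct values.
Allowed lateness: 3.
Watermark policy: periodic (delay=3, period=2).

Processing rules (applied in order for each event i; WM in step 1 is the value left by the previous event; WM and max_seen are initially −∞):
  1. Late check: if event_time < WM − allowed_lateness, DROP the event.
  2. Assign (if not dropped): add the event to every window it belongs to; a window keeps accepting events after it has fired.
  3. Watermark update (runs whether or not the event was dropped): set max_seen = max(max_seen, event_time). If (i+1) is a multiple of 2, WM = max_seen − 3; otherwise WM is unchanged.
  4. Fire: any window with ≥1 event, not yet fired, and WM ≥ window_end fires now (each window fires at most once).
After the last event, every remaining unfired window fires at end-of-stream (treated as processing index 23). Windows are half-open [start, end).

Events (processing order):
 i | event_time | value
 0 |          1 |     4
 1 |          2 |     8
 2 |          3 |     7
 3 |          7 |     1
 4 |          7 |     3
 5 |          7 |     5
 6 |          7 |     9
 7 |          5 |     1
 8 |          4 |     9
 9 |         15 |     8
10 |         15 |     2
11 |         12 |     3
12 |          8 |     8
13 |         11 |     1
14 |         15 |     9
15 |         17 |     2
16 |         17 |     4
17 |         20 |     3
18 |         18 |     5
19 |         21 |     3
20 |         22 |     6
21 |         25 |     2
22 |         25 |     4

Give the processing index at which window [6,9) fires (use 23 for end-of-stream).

9

i=0 t=1 v=4: → [0,3); WM=−∞
i=1 t=2 v=8: → [0,3); WM=-1
i=2 t=3 v=7: → [3,6); WM=-1
i=3 t=7 v=1: → [6,9); WM=4; [0,3) fires=2
i=4 t=7 v=3: → [6,9); WM=4
i=5 t=7 v=5: → [6,9); WM=4
i=6 t=7 v=9: → [6,9); WM=4
i=7 t=5 v=1: → [3,6); WM=4
i=8 t=4 v=9: → [3,6); WM=4
i=9 t=15 v=8: → [15,18); WM=12; [3,6) fires=3 [6,9) fires=4
i=10 t=15 v=2: → [15,18); WM=12
i=11 t=12 v=3: → [12,15); WM=12
i=12 t=8 v=8: DROP (t<12-3); WM=12
i=13 t=11 v=1: → [9,12); WM=12; [9,12) fires=1
i=14 t=15 v=9: → [15,18); WM=12
i=15 t=17 v=2: → [15,18); WM=14
i=16 t=17 v=4: → [15,18); WM=14
i=17 t=20 v=3: → [18,21); WM=17; [12,15) fires=1
i=18 t=18 v=5: → [18,21); WM=17
i=19 t=21 v=3: → [21,24); WM=18; [15,18) fires=4
i=20 t=22 v=6: → [21,24); WM=18
i=21 t=25 v=2: → [24,27); WM=22; [18,21) fires=2
i=22 t=25 v=4: → [24,27); WM=22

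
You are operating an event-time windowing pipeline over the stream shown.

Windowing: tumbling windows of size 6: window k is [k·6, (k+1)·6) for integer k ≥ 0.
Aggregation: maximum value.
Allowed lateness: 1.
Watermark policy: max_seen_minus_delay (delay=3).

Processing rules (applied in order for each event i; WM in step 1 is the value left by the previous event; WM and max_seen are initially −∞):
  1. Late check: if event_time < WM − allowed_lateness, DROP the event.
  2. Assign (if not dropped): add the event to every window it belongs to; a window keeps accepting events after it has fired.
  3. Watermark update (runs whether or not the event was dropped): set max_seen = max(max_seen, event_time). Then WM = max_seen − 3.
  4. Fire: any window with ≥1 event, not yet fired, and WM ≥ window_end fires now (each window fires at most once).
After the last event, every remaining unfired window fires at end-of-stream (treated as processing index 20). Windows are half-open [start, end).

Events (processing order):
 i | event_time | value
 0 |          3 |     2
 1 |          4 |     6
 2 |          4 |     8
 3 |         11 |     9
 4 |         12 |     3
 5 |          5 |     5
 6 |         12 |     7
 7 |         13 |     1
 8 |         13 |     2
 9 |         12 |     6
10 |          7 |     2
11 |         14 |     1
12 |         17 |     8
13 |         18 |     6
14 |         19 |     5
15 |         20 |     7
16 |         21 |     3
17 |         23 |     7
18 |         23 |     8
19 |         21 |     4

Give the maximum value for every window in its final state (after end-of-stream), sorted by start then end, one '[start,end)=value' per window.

[0,6)=8 [6,12)=9 [12,18)=8 [18,24)=8

i=0 t=3 v=2: → [0,6); WM=0
i=1 t=4 v=6: → [0,6); WM=1
i=2 t=4 v=8: → [0,6); WM=1
i=3 t=11 v=9: → [6,12); WM=8; [0,6) fires=8
i=4 t=12 v=3: → [12,18); WM=9
i=5 t=5 v=5: DROP (t<9-1); WM=9
i=6 t=12 v=7: → [12,18); WM=9
i=7 t=13 v=1: → [12,18); WM=10
i=8 t=13 v=2: → [12,18); WM=10
i=9 t=12 v=6: → [12,18); WM=10
i=10 t=7 v=2: DROP (t<10-1); WM=10
i=11 t=14 v=1: → [12,18); WM=11
i=12 t=17 v=8: → [12,18); WM=14; [6,12) fires=9
i=13 t=18 v=6: → [18,24); WM=15
i=14 t=19 v=5: → [18,24); WM=16
i=15 t=20 v=7: → [18,24); WM=17
i=16 t=21 v=3: → [18,24); WM=18; [12,18) fires=8
i=17 t=23 v=7: → [18,24); WM=20
i=18 t=23 v=8: → [18,24); WM=20
i=19 t=21 v=4: → [18,24); WM=20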